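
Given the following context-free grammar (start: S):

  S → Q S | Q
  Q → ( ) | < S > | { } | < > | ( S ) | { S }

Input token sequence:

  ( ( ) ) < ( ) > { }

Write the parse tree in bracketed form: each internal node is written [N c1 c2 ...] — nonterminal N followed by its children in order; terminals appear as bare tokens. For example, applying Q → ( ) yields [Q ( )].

[S [Q ( [S [Q ( )]] )] [S [Q < [S [Q ( )]] >] [S [Q { }]]]]

S
Q S
( S ) S
( Q ) S
( ( ) ) S
( ( ) ) Q S
( ( ) ) < S > S
( ( ) ) < Q > S
( ( ) ) < ( ) > S
( ( ) ) < ( ) > Q
( ( ) ) < ( ) > { }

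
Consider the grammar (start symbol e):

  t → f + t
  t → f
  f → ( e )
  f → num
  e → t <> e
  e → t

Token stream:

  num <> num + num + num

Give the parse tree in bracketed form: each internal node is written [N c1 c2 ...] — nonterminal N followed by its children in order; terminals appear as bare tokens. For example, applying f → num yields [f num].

e
t <> e
f <> e
num <> e
num <> t
num <> f + t
num <> num + t
num <> num + f + t
num <> num + num + t
num <> num + num + f
num <> num + num + num

[e [t [f num]] <> [e [t [f num] + [t [f num] + [t [f num]]]]]]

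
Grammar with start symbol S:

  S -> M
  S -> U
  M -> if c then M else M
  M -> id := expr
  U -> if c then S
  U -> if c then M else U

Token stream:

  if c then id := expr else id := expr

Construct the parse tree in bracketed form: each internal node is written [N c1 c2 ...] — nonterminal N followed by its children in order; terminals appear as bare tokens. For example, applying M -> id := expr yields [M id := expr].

S
M
if c then M else M
if c then id := expr else M
if c then id := expr else id := expr

[S [M if c then [M id := expr] else [M id := expr]]]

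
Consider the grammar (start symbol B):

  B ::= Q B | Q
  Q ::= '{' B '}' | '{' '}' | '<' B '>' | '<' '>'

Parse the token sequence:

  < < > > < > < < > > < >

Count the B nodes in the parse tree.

6

[B [Q < [B [Q < >]] >] [B [Q < >] [B [Q < [B [Q < >]] >] [B [Q < >]]]]]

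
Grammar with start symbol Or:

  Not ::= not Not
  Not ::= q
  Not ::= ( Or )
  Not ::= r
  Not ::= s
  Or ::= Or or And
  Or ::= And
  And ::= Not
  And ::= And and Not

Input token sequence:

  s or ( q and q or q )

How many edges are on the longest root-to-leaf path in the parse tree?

8

[Or [Or [And [Not s]]] or [And [Not ( [Or [Or [And [And [Not q]] and [Not q]]] or [And [Not q]]] )]]]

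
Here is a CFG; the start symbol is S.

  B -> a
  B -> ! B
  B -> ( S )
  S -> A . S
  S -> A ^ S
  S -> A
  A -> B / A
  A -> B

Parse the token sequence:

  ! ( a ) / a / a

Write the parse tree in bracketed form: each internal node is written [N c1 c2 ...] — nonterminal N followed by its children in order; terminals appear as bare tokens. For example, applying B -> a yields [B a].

[S [A [B ! [B ( [S [A [B a]]] )]] / [A [B a] / [A [B a]]]]]

S
A
B / A
! B / A
! ( S ) / A
! ( A ) / A
! ( B ) / A
! ( a ) / A
! ( a ) / B / A
! ( a ) / a / A
! ( a ) / a / B
! ( a ) / a / a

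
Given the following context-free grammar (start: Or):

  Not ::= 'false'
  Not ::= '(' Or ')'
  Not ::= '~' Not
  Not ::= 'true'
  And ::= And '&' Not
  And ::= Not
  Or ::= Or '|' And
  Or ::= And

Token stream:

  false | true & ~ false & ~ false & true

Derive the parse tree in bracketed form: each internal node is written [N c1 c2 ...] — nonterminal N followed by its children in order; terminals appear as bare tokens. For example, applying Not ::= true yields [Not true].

[Or [Or [And [Not false]]] | [And [And [And [And [Not true]] & [Not ~ [Not false]]] & [Not ~ [Not false]]] & [Not true]]]

Or
Or | And
And | And
Not | And
false | And
false | And & Not
false | And & Not & Not
false | And & Not & Not & Not
false | Not & Not & Not & Not
false | true & Not & Not & Not
false | true & ~ Not & Not & Not
false | true & ~ false & Not & Not
false | true & ~ false & ~ Not & Not
false | true & ~ false & ~ false & Not
false | true & ~ false & ~ false & true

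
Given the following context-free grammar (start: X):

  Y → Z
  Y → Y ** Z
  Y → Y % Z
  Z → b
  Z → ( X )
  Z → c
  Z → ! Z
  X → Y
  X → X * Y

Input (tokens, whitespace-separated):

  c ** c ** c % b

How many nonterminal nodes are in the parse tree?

9

[X [Y [Y [Y [Y [Z c]] ** [Z c]] ** [Z c]] % [Z b]]]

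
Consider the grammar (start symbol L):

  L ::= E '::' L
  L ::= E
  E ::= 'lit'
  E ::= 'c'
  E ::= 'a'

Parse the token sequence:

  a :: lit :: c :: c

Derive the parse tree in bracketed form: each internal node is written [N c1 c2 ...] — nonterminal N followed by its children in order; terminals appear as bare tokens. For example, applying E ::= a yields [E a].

[L [E a] :: [L [E lit] :: [L [E c] :: [L [E c]]]]]

L
E :: L
a :: L
a :: E :: L
a :: lit :: L
a :: lit :: E :: L
a :: lit :: c :: L
a :: lit :: c :: E
a :: lit :: c :: c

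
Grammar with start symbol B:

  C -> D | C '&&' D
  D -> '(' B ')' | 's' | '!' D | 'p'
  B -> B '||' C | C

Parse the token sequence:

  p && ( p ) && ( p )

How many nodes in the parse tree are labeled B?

[B [C [C [C [D p]] && [D ( [B [C [D p]]] )]] && [D ( [B [C [D p]]] )]]]

3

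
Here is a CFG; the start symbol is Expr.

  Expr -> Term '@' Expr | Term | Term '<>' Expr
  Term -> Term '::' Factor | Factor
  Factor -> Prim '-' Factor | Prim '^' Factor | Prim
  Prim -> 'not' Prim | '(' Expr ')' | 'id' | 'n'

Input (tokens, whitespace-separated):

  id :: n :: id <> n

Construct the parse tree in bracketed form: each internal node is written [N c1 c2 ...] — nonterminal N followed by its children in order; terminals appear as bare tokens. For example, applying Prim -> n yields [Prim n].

Expr
Term <> Expr
Term :: Factor <> Expr
Term :: Factor :: Factor <> Expr
Factor :: Factor :: Factor <> Expr
Prim :: Factor :: Factor <> Expr
id :: Factor :: Factor <> Expr
id :: Prim :: Factor <> Expr
id :: n :: Factor <> Expr
id :: n :: Prim <> Expr
id :: n :: id <> Expr
id :: n :: id <> Term
id :: n :: id <> Factor
id :: n :: id <> Prim
id :: n :: id <> n

[Expr [Term [Term [Term [Factor [Prim id]]] :: [Factor [Prim n]]] :: [Factor [Prim id]]] <> [Expr [Term [Factor [Prim n]]]]]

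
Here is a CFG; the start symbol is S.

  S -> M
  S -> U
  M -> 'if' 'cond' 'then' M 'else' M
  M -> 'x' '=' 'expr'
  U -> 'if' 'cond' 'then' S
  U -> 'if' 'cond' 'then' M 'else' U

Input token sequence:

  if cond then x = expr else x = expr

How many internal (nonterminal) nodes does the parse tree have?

[S [M if cond then [M x = expr] else [M x = expr]]]

4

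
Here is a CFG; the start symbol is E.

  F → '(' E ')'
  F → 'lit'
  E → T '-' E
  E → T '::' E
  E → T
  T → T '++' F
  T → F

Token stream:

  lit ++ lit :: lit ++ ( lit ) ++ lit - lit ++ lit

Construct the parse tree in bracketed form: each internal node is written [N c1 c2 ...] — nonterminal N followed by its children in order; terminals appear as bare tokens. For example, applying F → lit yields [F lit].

E
T :: E
T ++ F :: E
F ++ F :: E
lit ++ F :: E
lit ++ lit :: E
lit ++ lit :: T - E
lit ++ lit :: T ++ F - E
lit ++ lit :: T ++ F ++ F - E
lit ++ lit :: F ++ F ++ F - E
lit ++ lit :: lit ++ F ++ F - E
lit ++ lit :: lit ++ ( E ) ++ F - E
lit ++ lit :: lit ++ ( T ) ++ F - E
lit ++ lit :: lit ++ ( F ) ++ F - E
lit ++ lit :: lit ++ ( lit ) ++ F - E
lit ++ lit :: lit ++ ( lit ) ++ lit - E
lit ++ lit :: lit ++ ( lit ) ++ lit - T
lit ++ lit :: lit ++ ( lit ) ++ lit - T ++ F
lit ++ lit :: lit ++ ( lit ) ++ lit - F ++ F
lit ++ lit :: lit ++ ( lit ) ++ lit - lit ++ F
lit ++ lit :: lit ++ ( lit ) ++ lit - lit ++ lit

[E [T [T [F lit]] ++ [F lit]] :: [E [T [T [T [F lit]] ++ [F ( [E [T [F lit]]] )]] ++ [F lit]] - [E [T [T [F lit]] ++ [F lit]]]]]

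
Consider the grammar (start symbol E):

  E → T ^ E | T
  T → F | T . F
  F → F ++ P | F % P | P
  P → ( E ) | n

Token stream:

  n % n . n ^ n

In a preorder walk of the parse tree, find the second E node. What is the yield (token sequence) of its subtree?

[E [T [T [F [F [P n]] % [P n]]] . [F [P n]]] ^ [E [T [F [P n]]]]]

n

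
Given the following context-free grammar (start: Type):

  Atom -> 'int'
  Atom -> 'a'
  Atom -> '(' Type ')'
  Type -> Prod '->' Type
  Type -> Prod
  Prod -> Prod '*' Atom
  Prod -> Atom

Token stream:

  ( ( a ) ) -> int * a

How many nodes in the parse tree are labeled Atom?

5

[Type [Prod [Atom ( [Type [Prod [Atom ( [Type [Prod [Atom a]]] )]]] )]] -> [Type [Prod [Prod [Atom int]] * [Atom a]]]]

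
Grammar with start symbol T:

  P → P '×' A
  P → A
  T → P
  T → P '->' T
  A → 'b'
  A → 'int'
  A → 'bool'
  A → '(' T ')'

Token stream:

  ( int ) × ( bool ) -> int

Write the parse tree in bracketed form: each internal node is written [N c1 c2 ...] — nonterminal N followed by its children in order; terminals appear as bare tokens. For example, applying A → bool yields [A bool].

T
P -> T
P × A -> T
A × A -> T
( T ) × A -> T
( P ) × A -> T
( A ) × A -> T
( int ) × A -> T
( int ) × ( T ) -> T
( int ) × ( P ) -> T
( int ) × ( A ) -> T
( int ) × ( bool ) -> T
( int ) × ( bool ) -> P
( int ) × ( bool ) -> A
( int ) × ( bool ) -> int

[T [P [P [A ( [T [P [A int]]] )]] × [A ( [T [P [A bool]]] )]] -> [T [P [A int]]]]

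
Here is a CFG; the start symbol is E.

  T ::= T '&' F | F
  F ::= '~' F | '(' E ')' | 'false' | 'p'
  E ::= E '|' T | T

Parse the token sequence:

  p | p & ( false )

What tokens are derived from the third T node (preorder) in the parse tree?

[E [E [T [F p]]] | [T [T [F p]] & [F ( [E [T [F false]]] )]]]

p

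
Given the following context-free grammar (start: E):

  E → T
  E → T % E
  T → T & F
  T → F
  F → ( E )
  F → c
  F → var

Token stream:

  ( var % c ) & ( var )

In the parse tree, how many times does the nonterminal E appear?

[E [T [T [F ( [E [T [F var]] % [E [T [F c]]]] )]] & [F ( [E [T [F var]]] )]]]

4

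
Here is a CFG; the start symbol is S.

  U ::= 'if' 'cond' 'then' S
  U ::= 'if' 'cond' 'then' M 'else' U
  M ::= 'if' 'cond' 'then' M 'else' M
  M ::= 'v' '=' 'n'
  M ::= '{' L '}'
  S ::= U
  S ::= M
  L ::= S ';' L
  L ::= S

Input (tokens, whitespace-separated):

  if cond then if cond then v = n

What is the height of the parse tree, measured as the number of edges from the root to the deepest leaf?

[S [U if cond then [S [U if cond then [S [M v = n]]]]]]

6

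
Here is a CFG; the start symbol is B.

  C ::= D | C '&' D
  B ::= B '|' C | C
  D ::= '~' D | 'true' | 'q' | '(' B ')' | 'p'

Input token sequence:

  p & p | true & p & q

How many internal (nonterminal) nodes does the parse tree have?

12

[B [B [C [C [D p]] & [D p]]] | [C [C [C [D true]] & [D p]] & [D q]]]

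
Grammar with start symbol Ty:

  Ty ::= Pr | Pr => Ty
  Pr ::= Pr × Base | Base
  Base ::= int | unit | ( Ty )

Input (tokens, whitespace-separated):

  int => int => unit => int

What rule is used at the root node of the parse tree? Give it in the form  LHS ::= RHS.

[Ty [Pr [Base int]] => [Ty [Pr [Base int]] => [Ty [Pr [Base unit]] => [Ty [Pr [Base int]]]]]]

Ty ::= Pr => Ty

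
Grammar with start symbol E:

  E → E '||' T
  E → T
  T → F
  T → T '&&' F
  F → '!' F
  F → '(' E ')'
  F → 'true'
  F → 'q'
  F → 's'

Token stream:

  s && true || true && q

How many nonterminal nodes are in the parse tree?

[E [E [T [T [F s]] && [F true]]] || [T [T [F true]] && [F q]]]

10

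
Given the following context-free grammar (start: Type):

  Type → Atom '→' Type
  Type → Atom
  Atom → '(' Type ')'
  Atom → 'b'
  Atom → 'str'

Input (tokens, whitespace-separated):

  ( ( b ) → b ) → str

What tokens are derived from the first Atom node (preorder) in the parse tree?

( ( b ) → b )

[Type [Atom ( [Type [Atom ( [Type [Atom b]] )] → [Type [Atom b]]] )] → [Type [Atom str]]]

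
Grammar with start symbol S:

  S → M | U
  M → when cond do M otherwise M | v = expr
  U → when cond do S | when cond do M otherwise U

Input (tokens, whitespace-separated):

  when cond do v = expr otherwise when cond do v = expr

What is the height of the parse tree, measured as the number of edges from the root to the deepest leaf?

[S [U when cond do [M v = expr] otherwise [U when cond do [S [M v = expr]]]]]

5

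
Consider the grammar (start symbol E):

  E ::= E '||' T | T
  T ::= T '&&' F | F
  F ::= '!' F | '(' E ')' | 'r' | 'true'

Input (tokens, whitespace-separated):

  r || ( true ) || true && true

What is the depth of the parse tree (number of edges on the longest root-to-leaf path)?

7

[E [E [E [T [F r]]] || [T [F ( [E [T [F true]]] )]]] || [T [T [F true]] && [F true]]]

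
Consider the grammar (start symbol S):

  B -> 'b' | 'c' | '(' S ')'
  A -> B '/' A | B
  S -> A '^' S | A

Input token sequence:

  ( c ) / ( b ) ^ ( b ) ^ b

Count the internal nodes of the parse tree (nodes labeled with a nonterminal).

20

[S [A [B ( [S [A [B c]]] )] / [A [B ( [S [A [B b]]] )]]] ^ [S [A [B ( [S [A [B b]]] )]] ^ [S [A [B b]]]]]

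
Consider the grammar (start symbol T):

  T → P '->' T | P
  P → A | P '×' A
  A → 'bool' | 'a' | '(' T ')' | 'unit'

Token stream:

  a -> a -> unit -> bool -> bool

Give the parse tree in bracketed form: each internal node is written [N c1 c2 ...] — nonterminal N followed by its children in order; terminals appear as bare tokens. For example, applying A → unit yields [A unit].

T
P -> T
A -> T
a -> T
a -> P -> T
a -> A -> T
a -> a -> T
a -> a -> P -> T
a -> a -> A -> T
a -> a -> unit -> T
a -> a -> unit -> P -> T
a -> a -> unit -> A -> T
a -> a -> unit -> bool -> T
a -> a -> unit -> bool -> P
a -> a -> unit -> bool -> A
a -> a -> unit -> bool -> bool

[T [P [A a]] -> [T [P [A a]] -> [T [P [A unit]] -> [T [P [A bool]] -> [T [P [A bool]]]]]]]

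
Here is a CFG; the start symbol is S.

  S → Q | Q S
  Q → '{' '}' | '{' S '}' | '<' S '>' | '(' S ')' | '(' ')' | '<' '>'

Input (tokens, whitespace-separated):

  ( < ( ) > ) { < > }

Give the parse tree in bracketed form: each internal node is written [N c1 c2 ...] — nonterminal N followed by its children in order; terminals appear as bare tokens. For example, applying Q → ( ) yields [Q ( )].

[S [Q ( [S [Q < [S [Q ( )]] >]] )] [S [Q { [S [Q < >]] }]]]

S
Q S
( S ) S
( Q ) S
( < S > ) S
( < Q > ) S
( < ( ) > ) S
( < ( ) > ) Q
( < ( ) > ) { S }
( < ( ) > ) { Q }
( < ( ) > ) { < > }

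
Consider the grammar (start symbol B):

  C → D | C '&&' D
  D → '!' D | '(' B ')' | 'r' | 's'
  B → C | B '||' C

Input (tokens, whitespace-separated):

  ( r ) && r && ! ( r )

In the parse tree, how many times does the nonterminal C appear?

[B [C [C [C [D ( [B [C [D r]]] )]] && [D r]] && [D ! [D ( [B [C [D r]]] )]]]]

5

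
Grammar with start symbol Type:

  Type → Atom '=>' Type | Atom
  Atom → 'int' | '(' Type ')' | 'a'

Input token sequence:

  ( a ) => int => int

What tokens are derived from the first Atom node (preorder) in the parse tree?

( a )

[Type [Atom ( [Type [Atom a]] )] => [Type [Atom int] => [Type [Atom int]]]]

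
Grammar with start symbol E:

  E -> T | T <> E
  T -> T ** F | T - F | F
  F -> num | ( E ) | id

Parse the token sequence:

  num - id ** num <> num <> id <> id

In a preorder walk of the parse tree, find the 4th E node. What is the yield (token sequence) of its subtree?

[E [T [T [T [F num]] - [F id]] ** [F num]] <> [E [T [F num]] <> [E [T [F id]] <> [E [T [F id]]]]]]

id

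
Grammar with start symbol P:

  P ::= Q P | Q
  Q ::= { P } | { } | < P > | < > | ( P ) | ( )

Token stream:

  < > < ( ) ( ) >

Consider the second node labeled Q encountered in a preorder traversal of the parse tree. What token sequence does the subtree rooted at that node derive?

< ( ) ( ) >

[P [Q < >] [P [Q < [P [Q ( )] [P [Q ( )]]] >]]]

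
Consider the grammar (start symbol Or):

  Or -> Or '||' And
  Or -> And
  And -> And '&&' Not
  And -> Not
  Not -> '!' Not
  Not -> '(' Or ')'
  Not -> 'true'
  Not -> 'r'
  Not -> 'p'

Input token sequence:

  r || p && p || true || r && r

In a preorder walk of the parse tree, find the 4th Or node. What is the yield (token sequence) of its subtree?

[Or [Or [Or [Or [And [Not r]]] || [And [And [Not p]] && [Not p]]] || [And [Not true]]] || [And [And [Not r]] && [Not r]]]

r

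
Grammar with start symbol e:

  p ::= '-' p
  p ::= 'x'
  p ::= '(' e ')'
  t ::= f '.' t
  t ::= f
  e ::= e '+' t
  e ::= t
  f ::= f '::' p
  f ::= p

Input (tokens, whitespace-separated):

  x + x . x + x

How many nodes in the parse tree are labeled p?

4

[e [e [e [t [f [p x]]]] + [t [f [p x]] . [t [f [p x]]]]] + [t [f [p x]]]]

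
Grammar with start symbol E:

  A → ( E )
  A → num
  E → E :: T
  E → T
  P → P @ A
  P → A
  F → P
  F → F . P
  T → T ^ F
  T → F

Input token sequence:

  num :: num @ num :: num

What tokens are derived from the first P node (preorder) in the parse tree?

num

[E [E [E [T [F [P [A num]]]]] :: [T [F [P [P [A num]] @ [A num]]]]] :: [T [F [P [A num]]]]]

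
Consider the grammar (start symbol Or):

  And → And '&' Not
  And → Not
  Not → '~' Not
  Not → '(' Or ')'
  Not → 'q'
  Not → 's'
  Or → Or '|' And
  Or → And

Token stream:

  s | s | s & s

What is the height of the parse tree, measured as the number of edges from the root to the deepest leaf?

[Or [Or [Or [And [Not s]]] | [And [Not s]]] | [And [And [Not s]] & [Not s]]]

5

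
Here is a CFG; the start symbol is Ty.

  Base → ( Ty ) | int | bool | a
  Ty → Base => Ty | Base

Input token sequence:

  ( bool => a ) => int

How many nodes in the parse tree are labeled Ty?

4

[Ty [Base ( [Ty [Base bool] => [Ty [Base a]]] )] => [Ty [Base int]]]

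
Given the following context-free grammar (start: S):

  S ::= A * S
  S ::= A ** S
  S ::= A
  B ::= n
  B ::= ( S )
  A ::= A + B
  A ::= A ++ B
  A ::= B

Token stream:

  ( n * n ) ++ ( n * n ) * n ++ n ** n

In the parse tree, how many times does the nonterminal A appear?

9

[S [A [A [B ( [S [A [B n]] * [S [A [B n]]]] )]] ++ [B ( [S [A [B n]] * [S [A [B n]]]] )]] * [S [A [A [B n]] ++ [B n]] ** [S [A [B n]]]]]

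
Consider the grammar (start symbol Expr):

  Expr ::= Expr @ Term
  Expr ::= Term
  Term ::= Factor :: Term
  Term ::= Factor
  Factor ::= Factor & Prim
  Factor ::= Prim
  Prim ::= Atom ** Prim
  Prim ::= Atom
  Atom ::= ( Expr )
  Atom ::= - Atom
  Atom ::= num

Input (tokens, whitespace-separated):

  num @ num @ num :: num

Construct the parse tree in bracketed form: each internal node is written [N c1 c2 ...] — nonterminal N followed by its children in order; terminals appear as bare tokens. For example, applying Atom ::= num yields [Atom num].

[Expr [Expr [Expr [Term [Factor [Prim [Atom num]]]]] @ [Term [Factor [Prim [Atom num]]]]] @ [Term [Factor [Prim [Atom num]]] :: [Term [Factor [Prim [Atom num]]]]]]

Expr
Expr @ Term
Expr @ Term @ Term
Term @ Term @ Term
Factor @ Term @ Term
Prim @ Term @ Term
Atom @ Term @ Term
num @ Term @ Term
num @ Factor @ Term
num @ Prim @ Term
num @ Atom @ Term
num @ num @ Term
num @ num @ Factor :: Term
num @ num @ Prim :: Term
num @ num @ Atom :: Term
num @ num @ num :: Term
num @ num @ num :: Factor
num @ num @ num :: Prim
num @ num @ num :: Atom
num @ num @ num :: num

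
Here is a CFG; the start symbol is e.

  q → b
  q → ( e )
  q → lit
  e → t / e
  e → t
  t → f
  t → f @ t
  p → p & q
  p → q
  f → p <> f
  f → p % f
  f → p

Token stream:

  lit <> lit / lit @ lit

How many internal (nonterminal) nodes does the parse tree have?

[e [t [f [p [q lit]] <> [f [p [q lit]]]]] / [e [t [f [p [q lit]]] @ [t [f [p [q lit]]]]]]]

17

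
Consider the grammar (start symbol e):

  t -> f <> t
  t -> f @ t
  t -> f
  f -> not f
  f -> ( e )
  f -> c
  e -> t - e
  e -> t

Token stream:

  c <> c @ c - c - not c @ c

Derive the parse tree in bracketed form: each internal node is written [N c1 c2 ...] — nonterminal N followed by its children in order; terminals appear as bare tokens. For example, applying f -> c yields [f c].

[e [t [f c] <> [t [f c] @ [t [f c]]]] - [e [t [f c]] - [e [t [f not [f c]] @ [t [f c]]]]]]

e
t - e
f <> t - e
c <> t - e
c <> f @ t - e
c <> c @ t - e
c <> c @ f - e
c <> c @ c - e
c <> c @ c - t - e
c <> c @ c - f - e
c <> c @ c - c - e
c <> c @ c - c - t
c <> c @ c - c - f @ t
c <> c @ c - c - not f @ t
c <> c @ c - c - not c @ t
c <> c @ c - c - not c @ f
c <> c @ c - c - not c @ c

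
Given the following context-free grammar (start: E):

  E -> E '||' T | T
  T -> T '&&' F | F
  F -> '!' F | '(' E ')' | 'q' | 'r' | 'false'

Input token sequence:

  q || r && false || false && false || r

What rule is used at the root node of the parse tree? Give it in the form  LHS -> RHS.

[E [E [E [E [T [F q]]] || [T [T [F r]] && [F false]]] || [T [T [F false]] && [F false]]] || [T [F r]]]

E -> E '||' T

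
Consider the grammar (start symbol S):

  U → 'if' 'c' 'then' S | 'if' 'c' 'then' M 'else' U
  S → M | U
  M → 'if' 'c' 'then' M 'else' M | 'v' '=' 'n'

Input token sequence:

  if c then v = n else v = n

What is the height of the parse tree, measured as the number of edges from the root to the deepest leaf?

[S [M if c then [M v = n] else [M v = n]]]

3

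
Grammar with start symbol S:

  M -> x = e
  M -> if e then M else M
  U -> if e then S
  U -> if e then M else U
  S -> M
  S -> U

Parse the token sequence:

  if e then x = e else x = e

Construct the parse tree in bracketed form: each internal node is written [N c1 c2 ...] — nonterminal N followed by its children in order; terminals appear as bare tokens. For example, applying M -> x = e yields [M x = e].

[S [M if e then [M x = e] else [M x = e]]]

S
M
if e then M else M
if e then x = e else M
if e then x = e else x = e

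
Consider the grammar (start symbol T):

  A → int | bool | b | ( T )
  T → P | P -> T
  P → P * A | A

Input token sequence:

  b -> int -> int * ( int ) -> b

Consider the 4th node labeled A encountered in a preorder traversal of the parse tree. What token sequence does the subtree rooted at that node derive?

[T [P [A b]] -> [T [P [A int]] -> [T [P [P [A int]] * [A ( [T [P [A int]]] )]] -> [T [P [A b]]]]]]

( int )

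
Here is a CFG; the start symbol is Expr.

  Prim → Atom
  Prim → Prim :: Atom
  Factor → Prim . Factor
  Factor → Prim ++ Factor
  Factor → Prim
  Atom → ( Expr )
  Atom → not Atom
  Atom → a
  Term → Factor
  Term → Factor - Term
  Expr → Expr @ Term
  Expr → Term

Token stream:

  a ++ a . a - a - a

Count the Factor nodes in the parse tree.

[Expr [Term [Factor [Prim [Atom a]] ++ [Factor [Prim [Atom a]] . [Factor [Prim [Atom a]]]]] - [Term [Factor [Prim [Atom a]]] - [Term [Factor [Prim [Atom a]]]]]]]

5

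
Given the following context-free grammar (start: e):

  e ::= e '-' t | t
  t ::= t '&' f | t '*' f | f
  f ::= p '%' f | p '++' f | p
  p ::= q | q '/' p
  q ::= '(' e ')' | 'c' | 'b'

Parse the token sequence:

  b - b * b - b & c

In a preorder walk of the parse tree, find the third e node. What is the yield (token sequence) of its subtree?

b

[e [e [e [t [f [p [q b]]]]] - [t [t [f [p [q b]]]] * [f [p [q b]]]]] - [t [t [f [p [q b]]]] & [f [p [q c]]]]]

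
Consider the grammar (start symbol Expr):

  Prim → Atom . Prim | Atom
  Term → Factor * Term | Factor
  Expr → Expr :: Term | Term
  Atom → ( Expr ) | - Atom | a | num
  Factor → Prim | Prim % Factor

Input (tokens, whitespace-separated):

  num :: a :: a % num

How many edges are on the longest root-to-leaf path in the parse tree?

[Expr [Expr [Expr [Term [Factor [Prim [Atom num]]]]] :: [Term [Factor [Prim [Atom a]]]]] :: [Term [Factor [Prim [Atom a]] % [Factor [Prim [Atom num]]]]]]

7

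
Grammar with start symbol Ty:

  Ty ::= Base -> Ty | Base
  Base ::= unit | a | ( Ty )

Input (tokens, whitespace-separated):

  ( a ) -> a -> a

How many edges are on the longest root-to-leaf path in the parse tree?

[Ty [Base ( [Ty [Base a]] )] -> [Ty [Base a] -> [Ty [Base a]]]]

4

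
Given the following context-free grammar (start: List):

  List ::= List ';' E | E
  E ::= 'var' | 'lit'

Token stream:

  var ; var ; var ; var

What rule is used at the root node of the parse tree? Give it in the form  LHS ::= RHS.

[List [List [List [List [E var]] ; [E var]] ; [E var]] ; [E var]]

List ::= List ';' E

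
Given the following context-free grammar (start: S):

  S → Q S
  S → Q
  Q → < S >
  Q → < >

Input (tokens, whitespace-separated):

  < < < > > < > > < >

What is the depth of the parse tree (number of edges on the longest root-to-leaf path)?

[S [Q < [S [Q < [S [Q < >]] >] [S [Q < >]]] >] [S [Q < >]]]

6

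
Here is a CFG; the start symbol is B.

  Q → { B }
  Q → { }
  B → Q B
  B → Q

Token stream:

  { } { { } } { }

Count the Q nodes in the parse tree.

[B [Q { }] [B [Q { [B [Q { }]] }] [B [Q { }]]]]

4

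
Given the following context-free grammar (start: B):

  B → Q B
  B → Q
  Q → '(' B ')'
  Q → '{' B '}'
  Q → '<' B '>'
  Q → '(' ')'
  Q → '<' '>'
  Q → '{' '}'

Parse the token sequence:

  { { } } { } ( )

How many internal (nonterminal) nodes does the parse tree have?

[B [Q { [B [Q { }]] }] [B [Q { }] [B [Q ( )]]]]

8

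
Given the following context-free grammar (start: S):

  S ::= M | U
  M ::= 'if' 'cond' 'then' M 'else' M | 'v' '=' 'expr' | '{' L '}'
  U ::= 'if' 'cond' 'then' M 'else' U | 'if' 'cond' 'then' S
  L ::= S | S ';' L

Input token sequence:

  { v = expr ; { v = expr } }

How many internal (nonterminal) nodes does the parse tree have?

[S [M { [L [S [M v = expr]] ; [L [S [M { [L [S [M v = expr]]] }]]]] }]]

11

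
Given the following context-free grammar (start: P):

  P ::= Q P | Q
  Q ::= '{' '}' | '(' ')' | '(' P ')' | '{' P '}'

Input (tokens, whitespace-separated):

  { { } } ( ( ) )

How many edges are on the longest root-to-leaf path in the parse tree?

5

[P [Q { [P [Q { }]] }] [P [Q ( [P [Q ( )]] )]]]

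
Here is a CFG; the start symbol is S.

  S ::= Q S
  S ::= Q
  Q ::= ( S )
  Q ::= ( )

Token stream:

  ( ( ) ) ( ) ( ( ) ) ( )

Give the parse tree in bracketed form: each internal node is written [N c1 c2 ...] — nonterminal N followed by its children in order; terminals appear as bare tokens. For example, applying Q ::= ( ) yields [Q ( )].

S
Q S
( S ) S
( Q ) S
( ( ) ) S
( ( ) ) Q S
( ( ) ) ( ) S
( ( ) ) ( ) Q S
( ( ) ) ( ) ( S ) S
( ( ) ) ( ) ( Q ) S
( ( ) ) ( ) ( ( ) ) S
( ( ) ) ( ) ( ( ) ) Q
( ( ) ) ( ) ( ( ) ) ( )

[S [Q ( [S [Q ( )]] )] [S [Q ( )] [S [Q ( [S [Q ( )]] )] [S [Q ( )]]]]]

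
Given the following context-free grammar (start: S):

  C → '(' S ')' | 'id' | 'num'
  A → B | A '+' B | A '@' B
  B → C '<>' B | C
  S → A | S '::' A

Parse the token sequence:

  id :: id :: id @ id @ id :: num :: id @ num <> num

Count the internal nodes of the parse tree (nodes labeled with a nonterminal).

31

[S [S [S [S [S [A [B [C id]]]] :: [A [B [C id]]]] :: [A [A [A [B [C id]]] @ [B [C id]]] @ [B [C id]]]] :: [A [B [C num]]]] :: [A [A [B [C id]]] @ [B [C num] <> [B [C num]]]]]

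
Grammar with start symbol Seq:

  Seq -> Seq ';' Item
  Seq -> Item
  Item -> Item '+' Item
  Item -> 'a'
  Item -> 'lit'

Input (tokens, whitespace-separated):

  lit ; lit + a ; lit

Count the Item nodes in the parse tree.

5

[Seq [Seq [Seq [Item lit]] ; [Item [Item lit] + [Item a]]] ; [Item lit]]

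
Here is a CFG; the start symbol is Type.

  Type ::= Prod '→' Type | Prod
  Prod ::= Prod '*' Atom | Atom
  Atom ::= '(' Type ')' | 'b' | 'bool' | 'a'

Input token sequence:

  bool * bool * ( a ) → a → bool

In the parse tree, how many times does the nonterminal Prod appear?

6

[Type [Prod [Prod [Prod [Atom bool]] * [Atom bool]] * [Atom ( [Type [Prod [Atom a]]] )]] → [Type [Prod [Atom a]] → [Type [Prod [Atom bool]]]]]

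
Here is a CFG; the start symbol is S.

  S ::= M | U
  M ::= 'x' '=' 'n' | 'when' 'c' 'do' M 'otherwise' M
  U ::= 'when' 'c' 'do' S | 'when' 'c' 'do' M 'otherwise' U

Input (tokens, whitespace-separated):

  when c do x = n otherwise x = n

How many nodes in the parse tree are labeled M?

[S [M when c do [M x = n] otherwise [M x = n]]]

3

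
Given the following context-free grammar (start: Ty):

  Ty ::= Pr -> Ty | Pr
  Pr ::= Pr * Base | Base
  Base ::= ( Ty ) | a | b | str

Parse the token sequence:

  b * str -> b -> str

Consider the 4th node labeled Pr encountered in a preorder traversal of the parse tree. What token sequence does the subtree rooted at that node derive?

str

[Ty [Pr [Pr [Base b]] * [Base str]] -> [Ty [Pr [Base b]] -> [Ty [Pr [Base str]]]]]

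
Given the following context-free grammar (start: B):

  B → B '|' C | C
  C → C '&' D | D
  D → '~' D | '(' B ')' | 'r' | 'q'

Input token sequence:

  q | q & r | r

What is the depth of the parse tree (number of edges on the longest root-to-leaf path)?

5

[B [B [B [C [D q]]] | [C [C [D q]] & [D r]]] | [C [D r]]]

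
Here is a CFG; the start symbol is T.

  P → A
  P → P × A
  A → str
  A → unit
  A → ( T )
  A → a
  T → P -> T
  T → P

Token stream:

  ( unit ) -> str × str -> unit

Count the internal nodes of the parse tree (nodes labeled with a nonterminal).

[T [P [A ( [T [P [A unit]]] )]] -> [T [P [P [A str]] × [A str]] -> [T [P [A unit]]]]]

14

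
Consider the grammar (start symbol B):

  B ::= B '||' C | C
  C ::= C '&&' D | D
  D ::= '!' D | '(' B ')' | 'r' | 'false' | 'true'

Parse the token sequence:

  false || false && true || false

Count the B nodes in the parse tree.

[B [B [B [C [D false]]] || [C [C [D false]] && [D true]]] || [C [D false]]]

3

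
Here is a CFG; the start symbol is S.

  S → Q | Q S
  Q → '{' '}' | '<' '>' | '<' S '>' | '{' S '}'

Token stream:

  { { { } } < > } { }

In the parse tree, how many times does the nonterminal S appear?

[S [Q { [S [Q { [S [Q { }]] }] [S [Q < >]]] }] [S [Q { }]]]

5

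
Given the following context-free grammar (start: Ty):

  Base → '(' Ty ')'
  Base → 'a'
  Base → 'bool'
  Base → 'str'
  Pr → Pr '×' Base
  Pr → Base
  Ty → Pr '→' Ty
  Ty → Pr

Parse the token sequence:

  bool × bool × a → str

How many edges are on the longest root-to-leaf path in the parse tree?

5

[Ty [Pr [Pr [Pr [Base bool]] × [Base bool]] × [Base a]] → [Ty [Pr [Base str]]]]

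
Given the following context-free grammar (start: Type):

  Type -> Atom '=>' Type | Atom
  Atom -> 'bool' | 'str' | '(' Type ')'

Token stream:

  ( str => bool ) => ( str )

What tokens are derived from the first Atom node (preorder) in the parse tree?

( str => bool )

[Type [Atom ( [Type [Atom str] => [Type [Atom bool]]] )] => [Type [Atom ( [Type [Atom str]] )]]]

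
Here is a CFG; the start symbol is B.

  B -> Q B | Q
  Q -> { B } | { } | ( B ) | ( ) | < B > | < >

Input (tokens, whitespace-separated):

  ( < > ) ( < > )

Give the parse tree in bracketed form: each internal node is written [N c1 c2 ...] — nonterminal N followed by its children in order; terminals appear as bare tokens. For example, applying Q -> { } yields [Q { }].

[B [Q ( [B [Q < >]] )] [B [Q ( [B [Q < >]] )]]]

B
Q B
( B ) B
( Q ) B
( < > ) B
( < > ) Q
( < > ) ( B )
( < > ) ( Q )
( < > ) ( < > )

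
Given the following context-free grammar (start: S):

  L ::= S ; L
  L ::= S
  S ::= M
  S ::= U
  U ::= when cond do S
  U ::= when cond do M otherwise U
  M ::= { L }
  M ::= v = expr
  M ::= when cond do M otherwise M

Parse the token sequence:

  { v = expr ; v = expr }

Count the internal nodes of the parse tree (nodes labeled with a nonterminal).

[S [M { [L [S [M v = expr]] ; [L [S [M v = expr]]]] }]]

8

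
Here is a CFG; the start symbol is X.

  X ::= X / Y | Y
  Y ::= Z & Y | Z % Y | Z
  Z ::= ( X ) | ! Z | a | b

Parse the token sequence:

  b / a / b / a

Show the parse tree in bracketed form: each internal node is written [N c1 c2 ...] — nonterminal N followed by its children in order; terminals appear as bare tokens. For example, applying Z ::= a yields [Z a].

[X [X [X [X [Y [Z b]]] / [Y [Z a]]] / [Y [Z b]]] / [Y [Z a]]]

X
X / Y
X / Y / Y
X / Y / Y / Y
Y / Y / Y / Y
Z / Y / Y / Y
b / Y / Y / Y
b / Z / Y / Y
b / a / Y / Y
b / a / Z / Y
b / a / b / Y
b / a / b / Z
b / a / b / a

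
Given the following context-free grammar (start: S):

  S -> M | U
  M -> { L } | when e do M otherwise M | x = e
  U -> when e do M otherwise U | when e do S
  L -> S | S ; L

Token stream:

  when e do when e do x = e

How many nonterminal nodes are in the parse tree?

6

[S [U when e do [S [U when e do [S [M x = e]]]]]]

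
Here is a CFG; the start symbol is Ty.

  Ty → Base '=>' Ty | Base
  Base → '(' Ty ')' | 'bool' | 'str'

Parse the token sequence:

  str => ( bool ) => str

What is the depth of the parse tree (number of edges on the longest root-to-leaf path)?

[Ty [Base str] => [Ty [Base ( [Ty [Base bool]] )] => [Ty [Base str]]]]

5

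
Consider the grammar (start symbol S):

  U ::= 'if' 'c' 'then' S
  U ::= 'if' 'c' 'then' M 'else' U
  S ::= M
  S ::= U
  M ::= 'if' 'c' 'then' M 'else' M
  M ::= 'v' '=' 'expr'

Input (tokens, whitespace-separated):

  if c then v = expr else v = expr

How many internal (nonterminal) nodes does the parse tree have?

4

[S [M if c then [M v = expr] else [M v = expr]]]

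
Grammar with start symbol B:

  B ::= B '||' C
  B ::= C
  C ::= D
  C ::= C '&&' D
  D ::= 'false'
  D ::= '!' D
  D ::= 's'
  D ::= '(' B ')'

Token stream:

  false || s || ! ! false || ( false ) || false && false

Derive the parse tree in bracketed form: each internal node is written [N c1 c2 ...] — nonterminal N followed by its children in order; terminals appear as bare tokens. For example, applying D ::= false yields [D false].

B
B || C
B || C || C
B || C || C || C
B || C || C || C || C
C || C || C || C || C
D || C || C || C || C
false || C || C || C || C
false || D || C || C || C
false || s || C || C || C
false || s || D || C || C
false || s || ! D || C || C
false || s || ! ! D || C || C
false || s || ! ! false || C || C
false || s || ! ! false || D || C
false || s || ! ! false || ( B ) || C
false || s || ! ! false || ( C ) || C
false || s || ! ! false || ( D ) || C
false || s || ! ! false || ( false ) || C
false || s || ! ! false || ( false ) || C && D
false || s || ! ! false || ( false ) || D && D
false || s || ! ! false || ( false ) || false && D
false || s || ! ! false || ( false ) || false && false

[B [B [B [B [B [C [D false]]] || [C [D s]]] || [C [D ! [D ! [D false]]]]] || [C [D ( [B [C [D false]]] )]]] || [C [C [D false]] && [D false]]]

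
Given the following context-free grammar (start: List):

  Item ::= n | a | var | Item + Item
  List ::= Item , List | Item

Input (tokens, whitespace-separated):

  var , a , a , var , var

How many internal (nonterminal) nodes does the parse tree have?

[List [Item var] , [List [Item a] , [List [Item a] , [List [Item var] , [List [Item var]]]]]]

10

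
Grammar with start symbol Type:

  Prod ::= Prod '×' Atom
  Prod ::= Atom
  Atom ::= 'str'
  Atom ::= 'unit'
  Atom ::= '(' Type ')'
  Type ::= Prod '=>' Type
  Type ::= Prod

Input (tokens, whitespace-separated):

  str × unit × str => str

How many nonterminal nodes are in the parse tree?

10

[Type [Prod [Prod [Prod [Atom str]] × [Atom unit]] × [Atom str]] => [Type [Prod [Atom str]]]]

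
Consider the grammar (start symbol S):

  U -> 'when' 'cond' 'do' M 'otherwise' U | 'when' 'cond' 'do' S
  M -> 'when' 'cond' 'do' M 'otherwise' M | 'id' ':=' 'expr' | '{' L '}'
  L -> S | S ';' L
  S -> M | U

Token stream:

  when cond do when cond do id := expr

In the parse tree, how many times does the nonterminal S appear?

3

[S [U when cond do [S [U when cond do [S [M id := expr]]]]]]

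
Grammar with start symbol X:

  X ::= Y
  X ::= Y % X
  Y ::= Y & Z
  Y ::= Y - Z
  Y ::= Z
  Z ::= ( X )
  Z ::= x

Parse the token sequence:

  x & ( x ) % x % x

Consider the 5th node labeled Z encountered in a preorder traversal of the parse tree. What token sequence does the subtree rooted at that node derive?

x

[X [Y [Y [Z x]] & [Z ( [X [Y [Z x]]] )]] % [X [Y [Z x]] % [X [Y [Z x]]]]]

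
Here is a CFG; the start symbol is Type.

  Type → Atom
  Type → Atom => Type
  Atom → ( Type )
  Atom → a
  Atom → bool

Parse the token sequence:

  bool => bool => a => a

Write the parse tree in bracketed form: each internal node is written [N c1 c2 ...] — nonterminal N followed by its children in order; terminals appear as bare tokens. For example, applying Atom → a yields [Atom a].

[Type [Atom bool] => [Type [Atom bool] => [Type [Atom a] => [Type [Atom a]]]]]

Type
Atom => Type
bool => Type
bool => Atom => Type
bool => bool => Type
bool => bool => Atom => Type
bool => bool => a => Type
bool => bool => a => Atom
bool => bool => a => a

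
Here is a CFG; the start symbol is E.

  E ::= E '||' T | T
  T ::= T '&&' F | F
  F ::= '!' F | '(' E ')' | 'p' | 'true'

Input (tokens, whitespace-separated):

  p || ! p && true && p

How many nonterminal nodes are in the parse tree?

11

[E [E [T [F p]]] || [T [T [T [F ! [F p]]] && [F true]] && [F p]]]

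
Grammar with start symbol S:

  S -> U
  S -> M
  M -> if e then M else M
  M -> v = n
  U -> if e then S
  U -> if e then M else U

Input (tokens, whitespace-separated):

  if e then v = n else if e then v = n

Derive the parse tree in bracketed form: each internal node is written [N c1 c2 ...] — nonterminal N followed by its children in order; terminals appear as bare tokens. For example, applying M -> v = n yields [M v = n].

S
U
if e then M else U
if e then v = n else U
if e then v = n else if e then S
if e then v = n else if e then M
if e then v = n else if e then v = n

[S [U if e then [M v = n] else [U if e then [S [M v = n]]]]]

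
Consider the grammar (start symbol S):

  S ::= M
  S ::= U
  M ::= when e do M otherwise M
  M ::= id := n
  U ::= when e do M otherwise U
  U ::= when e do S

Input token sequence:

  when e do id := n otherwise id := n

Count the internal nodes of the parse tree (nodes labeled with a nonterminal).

[S [M when e do [M id := n] otherwise [M id := n]]]

4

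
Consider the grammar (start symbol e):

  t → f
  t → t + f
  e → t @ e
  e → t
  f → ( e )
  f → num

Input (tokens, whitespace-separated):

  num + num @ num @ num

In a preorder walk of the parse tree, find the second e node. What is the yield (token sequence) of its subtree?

num @ num

[e [t [t [f num]] + [f num]] @ [e [t [f num]] @ [e [t [f num]]]]]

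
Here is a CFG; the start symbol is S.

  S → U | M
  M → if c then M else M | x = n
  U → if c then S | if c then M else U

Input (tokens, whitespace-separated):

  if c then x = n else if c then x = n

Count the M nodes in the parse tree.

2

[S [U if c then [M x = n] else [U if c then [S [M x = n]]]]]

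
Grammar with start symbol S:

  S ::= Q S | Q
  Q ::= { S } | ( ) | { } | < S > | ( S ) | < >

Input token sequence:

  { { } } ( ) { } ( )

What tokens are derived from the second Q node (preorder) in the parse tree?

{ }

[S [Q { [S [Q { }]] }] [S [Q ( )] [S [Q { }] [S [Q ( )]]]]]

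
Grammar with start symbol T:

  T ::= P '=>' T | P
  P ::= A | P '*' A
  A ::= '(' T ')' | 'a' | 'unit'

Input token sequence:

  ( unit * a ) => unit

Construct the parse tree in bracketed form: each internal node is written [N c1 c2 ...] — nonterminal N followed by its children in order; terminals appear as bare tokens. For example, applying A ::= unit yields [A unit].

[T [P [A ( [T [P [P [A unit]] * [A a]]] )]] => [T [P [A unit]]]]

T
P => T
A => T
( T ) => T
( P ) => T
( P * A ) => T
( A * A ) => T
( unit * A ) => T
( unit * a ) => T
( unit * a ) => P
( unit * a ) => A
( unit * a ) => unit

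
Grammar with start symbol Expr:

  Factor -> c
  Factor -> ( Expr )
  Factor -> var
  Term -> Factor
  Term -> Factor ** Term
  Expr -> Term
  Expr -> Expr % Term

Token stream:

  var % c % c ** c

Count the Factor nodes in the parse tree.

[Expr [Expr [Expr [Term [Factor var]]] % [Term [Factor c]]] % [Term [Factor c] ** [Term [Factor c]]]]

4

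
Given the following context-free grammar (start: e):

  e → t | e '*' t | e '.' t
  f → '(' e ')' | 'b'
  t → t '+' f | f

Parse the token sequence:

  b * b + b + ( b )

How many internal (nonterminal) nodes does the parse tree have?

[e [e [t [f b]]] * [t [t [t [f b]] + [f b]] + [f ( [e [t [f b]]] )]]]

13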